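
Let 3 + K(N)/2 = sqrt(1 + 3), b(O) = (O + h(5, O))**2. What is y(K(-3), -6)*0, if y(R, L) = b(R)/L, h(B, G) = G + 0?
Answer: 0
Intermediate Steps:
h(B, G) = G
b(O) = 4*O**2 (b(O) = (O + O)**2 = (2*O)**2 = 4*O**2)
K(N) = -2 (K(N) = -6 + 2*sqrt(1 + 3) = -6 + 2*sqrt(4) = -6 + 2*2 = -6 + 4 = -2)
y(R, L) = 4*R**2/L (y(R, L) = (4*R**2)/L = 4*R**2/L)
y(K(-3), -6)*0 = (4*(-2)**2/(-6))*0 = (4*(-1/6)*4)*0 = -8/3*0 = 0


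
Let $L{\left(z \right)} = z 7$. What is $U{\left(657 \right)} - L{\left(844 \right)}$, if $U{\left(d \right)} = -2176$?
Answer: $-8084$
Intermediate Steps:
$L{\left(z \right)} = 7 z$
$U{\left(657 \right)} - L{\left(844 \right)} = -2176 - 7 \cdot 844 = -2176 - 5908 = -8084$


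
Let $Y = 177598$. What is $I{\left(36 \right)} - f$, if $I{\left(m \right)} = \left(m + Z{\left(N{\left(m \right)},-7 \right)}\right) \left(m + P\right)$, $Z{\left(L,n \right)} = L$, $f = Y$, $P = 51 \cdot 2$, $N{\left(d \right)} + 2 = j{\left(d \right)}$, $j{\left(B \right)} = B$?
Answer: $-167938$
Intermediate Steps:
$N{\left(d \right)} = -2 + d$
$P = 102$
$f = 177598$
$I{\left(m \right)} = \left(-2 + 2 m\right) \left(102 + m\right)$ ($I{\left(m \right)} = \left(m + \left(-2 + m\right)\right) \left(m + 102\right) = \left(-2 + 2 m\right) \left(102 + m\right)$)
$I{\left(36 \right)} - f = \left(-204 + 2 \cdot 36^{2} + 202 \cdot 36\right) - 177598 = \left(-204 + 2 \cdot 1296 + 7272\right) - 177598 = \left(-204 + 2592 + 7272\right) - 177598 = 9660 - 177598 = -167938$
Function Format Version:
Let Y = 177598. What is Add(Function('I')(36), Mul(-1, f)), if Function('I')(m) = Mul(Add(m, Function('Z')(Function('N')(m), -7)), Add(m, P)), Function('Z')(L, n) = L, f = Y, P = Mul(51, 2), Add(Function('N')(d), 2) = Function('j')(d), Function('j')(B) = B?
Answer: -167938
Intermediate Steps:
Function('N')(d) = Add(-2, d)
P = 102
f = 177598
Function('I')(m) = Mul(Add(-2, Mul(2, m)), Add(102, m)) (Function('I')(m) = Mul(Add(m, Add(-2, m)), Add(m, 102)) = Mul(Add(-2, Mul(2, m)), Add(102, m)))
Add(Function('I')(36), Mul(-1, f)) = Add(Add(-204, Mul(2, Pow(36, 2)), Mul(202, 36)), Mul(-1, 177598)) = Add(Add(-204, Mul(2, 1296), 7272), -177598) = Add(Add(-204, 2592, 7272), -177598) = Add(9660, -177598) = -167938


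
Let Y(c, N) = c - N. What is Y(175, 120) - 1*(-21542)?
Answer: 21597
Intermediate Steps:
Y(175, 120) - 1*(-21542) = (175 - 1*120) - 1*(-21542) = (175 - 120) + 21542 = 55 + 21542 = 21597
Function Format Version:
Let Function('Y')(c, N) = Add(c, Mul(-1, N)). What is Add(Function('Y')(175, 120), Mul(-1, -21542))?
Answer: 21597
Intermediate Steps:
Add(Function('Y')(175, 120), Mul(-1, -21542)) = Add(Add(175, Mul(-1, 120)), Mul(-1, -21542)) = Add(Add(175, -120), 21542) = Add(55, 21542) = 21597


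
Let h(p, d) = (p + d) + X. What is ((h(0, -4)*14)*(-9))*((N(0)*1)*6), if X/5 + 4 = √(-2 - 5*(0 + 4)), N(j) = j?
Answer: 0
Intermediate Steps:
X = -20 + 5*I*√22 (X = -20 + 5*√(-2 - 5*(0 + 4)) = -20 + 5*√(-2 - 5*4) = -20 + 5*√(-2 - 20) = -20 + 5*√(-22) = -20 + 5*(I*√22) = -20 + 5*I*√22 ≈ -20.0 + 23.452*I)
h(p, d) = -20 + d + p + 5*I*√22 (h(p, d) = (p + d) + (-20 + 5*I*√22) = (d + p) + (-20 + 5*I*√22) = -20 + d + p + 5*I*√22)
((h(0, -4)*14)*(-9))*((N(0)*1)*6) = (((-20 - 4 + 0 + 5*I*√22)*14)*(-9))*((0*1)*6) = (((-24 + 5*I*√22)*14)*(-9))*(0*6) = ((-336 + 70*I*√22)*(-9))*0 = (3024 - 630*I*√22)*0 = 0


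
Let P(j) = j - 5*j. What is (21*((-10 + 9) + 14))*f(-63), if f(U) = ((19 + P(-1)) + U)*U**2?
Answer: -43341480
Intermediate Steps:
P(j) = -4*j
f(U) = U**2*(23 + U) (f(U) = ((19 - 4*(-1)) + U)*U**2 = ((19 + 4) + U)*U**2 = (23 + U)*U**2 = U**2*(23 + U))
(21*((-10 + 9) + 14))*f(-63) = (21*((-10 + 9) + 14))*((-63)**2*(23 - 63)) = (21*(-1 + 14))*(3969*(-40)) = (21*13)*(-158760) = 273*(-158760) = -43341480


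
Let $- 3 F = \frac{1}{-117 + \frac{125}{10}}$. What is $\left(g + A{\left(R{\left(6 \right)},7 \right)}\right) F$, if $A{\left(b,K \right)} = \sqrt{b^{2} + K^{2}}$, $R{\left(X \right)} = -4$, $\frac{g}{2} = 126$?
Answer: $\frac{168}{209} + \frac{2 \sqrt{65}}{627} \approx 0.82955$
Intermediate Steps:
$g = 252$ ($g = 2 \cdot 126 = 252$)
$F = \frac{2}{627}$ ($F = - \frac{1}{3 \left(-117 + \frac{125}{10}\right)} = - \frac{1}{3 \left(-117 + 125 \cdot \frac{1}{10}\right)} = - \frac{1}{3 \left(-117 + \frac{25}{2}\right)} = - \frac{1}{3 \left(- \frac{209}{2}\right)} = \left(- \frac{1}{3}\right) \left(- \frac{2}{209}\right) = \frac{2}{627} \approx 0.0031898$)
$A{\left(b,K \right)} = \sqrt{K^{2} + b^{2}}$
$\left(g + A{\left(R{\left(6 \right)},7 \right)}\right) F = \left(252 + \sqrt{7^{2} + \left(-4\right)^{2}}\right) \frac{2}{627} = \left(252 + \sqrt{49 + 16}\right) \frac{2}{627} = \left(252 + \sqrt{65}\right) \frac{2}{627} = \frac{168}{209} + \frac{2 \sqrt{65}}{627}$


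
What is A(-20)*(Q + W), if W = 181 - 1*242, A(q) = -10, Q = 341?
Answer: -2800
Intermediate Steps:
W = -61 (W = 181 - 242 = -61)
A(-20)*(Q + W) = -10*(341 - 61) = -10*280 = -2800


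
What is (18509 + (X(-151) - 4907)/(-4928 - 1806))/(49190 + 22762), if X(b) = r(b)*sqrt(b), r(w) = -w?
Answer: 5935453/23072608 - 151*I*sqrt(151)/484524768 ≈ 0.25725 - 3.8296e-6*I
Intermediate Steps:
X(b) = -b**(3/2) (X(b) = (-b)*sqrt(b) = -b**(3/2))
(18509 + (X(-151) - 4907)/(-4928 - 1806))/(49190 + 22762) = (18509 + (-(-151)**(3/2) - 4907)/(-4928 - 1806))/(49190 + 22762) = (18509 + (-(-151)*I*sqrt(151) - 4907)/(-6734))/71952 = (18509 + (151*I*sqrt(151) - 4907)*(-1/6734))*(1/71952) = (18509 + (-4907 + 151*I*sqrt(151))*(-1/6734))*(1/71952) = (18509 + (701/962 - 151*I*sqrt(151)/6734))*(1/71952) = (17806359/962 - 151*I*sqrt(151)/6734)*(1/71952) = 5935453/23072608 - 151*I*sqrt(151)/484524768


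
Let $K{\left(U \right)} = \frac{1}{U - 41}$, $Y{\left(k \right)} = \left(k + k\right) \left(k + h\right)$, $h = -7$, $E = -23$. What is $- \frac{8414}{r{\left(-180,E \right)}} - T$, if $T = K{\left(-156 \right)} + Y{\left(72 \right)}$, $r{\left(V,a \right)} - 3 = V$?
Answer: $- \frac{324716105}{34869} \approx -9312.5$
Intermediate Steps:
$r{\left(V,a \right)} = 3 + V$
$Y{\left(k \right)} = 2 k \left(-7 + k\right)$ ($Y{\left(k \right)} = \left(k + k\right) \left(k - 7\right) = 2 k \left(-7 + k\right)$)
$K{\left(U \right)} = \frac{1}{-41 + U}$
$T = \frac{1843919}{197}$ ($T = \frac{1}{-41 - 156} + 2 \cdot 72 \left(-7 + 72\right) = \frac{1}{-197} + 2 \cdot 72 \cdot 65 = - \frac{1}{197} + 9360 = \frac{1843919}{197} \approx 9360.0$)
$- \frac{8414}{r{\left(-180,E \right)}} - T = - \frac{8414}{3 - 180} - \frac{1843919}{197} = - \frac{8414}{-177} - \frac{1843919}{197} = \left(-8414\right) \left(- \frac{1}{177}\right) - \frac{1843919}{197} = \frac{8414}{177} - \frac{1843919}{197} = - \frac{324716105}{34869}$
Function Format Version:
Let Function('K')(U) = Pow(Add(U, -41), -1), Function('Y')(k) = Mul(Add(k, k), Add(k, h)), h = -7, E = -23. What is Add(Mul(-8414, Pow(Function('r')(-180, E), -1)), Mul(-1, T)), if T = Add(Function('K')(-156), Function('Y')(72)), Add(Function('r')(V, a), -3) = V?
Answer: Rational(-324716105, 34869) ≈ -9312.5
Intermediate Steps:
Function('r')(V, a) = Add(3, V)
Function('Y')(k) = Mul(2, k, Add(-7, k)) (Function('Y')(k) = Mul(Add(k, k), Add(k, -7)) = Mul(Mul(2, k), Add(-7, k)) = Mul(2, k, Add(-7, k)))
Function('K')(U) = Pow(Add(-41, U), -1)
T = Rational(1843919, 197) (T = Add(Pow(Add(-41, -156), -1), Mul(2, 72, Add(-7, 72))) = Add(Pow(-197, -1), Mul(2, 72, 65)) = Add(Rational(-1, 197), 9360) = Rational(1843919, 197) ≈ 9360.0)
Add(Mul(-8414, Pow(Function('r')(-180, E), -1)), Mul(-1, T)) = Add(Mul(-8414, Pow(Add(3, -180), -1)), Mul(-1, Rational(1843919, 197))) = Add(Mul(-8414, Pow(-177, -1)), Rational(-1843919, 197)) = Add(Mul(-8414, Rational(-1, 177)), Rational(-1843919, 197)) = Add(Rational(8414, 177), Rational(-1843919, 197)) = Rational(-324716105, 34869)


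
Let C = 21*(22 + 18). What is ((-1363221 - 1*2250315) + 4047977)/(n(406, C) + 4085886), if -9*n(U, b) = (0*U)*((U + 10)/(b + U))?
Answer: 62063/583698 ≈ 0.10633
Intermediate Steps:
C = 840 (C = 21*40 = 840)
n(U, b) = 0 (n(U, b) = -0*U*(U + 10)/(b + U)/9 = -0*(10 + U)/(U + b) = -⅑*0 = 0)
((-1363221 - 1*2250315) + 4047977)/(n(406, C) + 4085886) = ((-1363221 - 1*2250315) + 4047977)/(0 + 4085886) = ((-1363221 - 2250315) + 4047977)/4085886 = (-3613536 + 4047977)*(1/4085886) = 434441*(1/4085886) = 62063/583698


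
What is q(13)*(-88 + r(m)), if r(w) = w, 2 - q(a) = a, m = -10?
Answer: 1078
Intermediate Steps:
q(a) = 2 - a
q(13)*(-88 + r(m)) = (2 - 1*13)*(-88 - 10) = (2 - 13)*(-98) = -11*(-98) = 1078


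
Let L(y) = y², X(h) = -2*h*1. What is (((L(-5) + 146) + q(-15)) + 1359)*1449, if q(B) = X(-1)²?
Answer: 2222766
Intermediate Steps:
X(h) = -2*h
q(B) = 4 (q(B) = (-2*(-1))² = 2² = 4)
(((L(-5) + 146) + q(-15)) + 1359)*1449 = ((((-5)² + 146) + 4) + 1359)*1449 = (((25 + 146) + 4) + 1359)*1449 = ((171 + 4) + 1359)*1449 = (175 + 1359)*1449 = 1534*1449 = 2222766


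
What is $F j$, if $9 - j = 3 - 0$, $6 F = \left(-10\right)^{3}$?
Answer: $-1000$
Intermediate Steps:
$F = - \frac{500}{3}$ ($F = \frac{\left(-10\right)^{3}}{6} = \frac{1}{6} \left(-1000\right) = - \frac{500}{3} \approx -166.67$)
$j = 6$ ($j = 9 - \left(3 - 0\right) = 9 - \left(3 + 0\right) = 9 - 3 = 6$)
$F j = \left(- \frac{500}{3}\right) 6 = -1000$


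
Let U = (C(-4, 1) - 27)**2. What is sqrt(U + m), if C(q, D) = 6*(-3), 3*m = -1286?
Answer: sqrt(14367)/3 ≈ 39.954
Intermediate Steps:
m = -1286/3 (m = (1/3)*(-1286) = -1286/3 ≈ -428.67)
C(q, D) = -18
U = 2025 (U = (-18 - 27)**2 = (-45)**2 = 2025)
sqrt(U + m) = sqrt(2025 - 1286/3) = sqrt(4789/3) = sqrt(14367)/3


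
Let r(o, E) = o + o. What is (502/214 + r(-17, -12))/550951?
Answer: -3387/58951757 ≈ -5.7454e-5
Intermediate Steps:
r(o, E) = 2*o
(502/214 + r(-17, -12))/550951 = (502/214 + 2*(-17))/550951 = (502*(1/214) - 34)*(1/550951) = (251/107 - 34)*(1/550951) = -3387/107*1/550951 = -3387/58951757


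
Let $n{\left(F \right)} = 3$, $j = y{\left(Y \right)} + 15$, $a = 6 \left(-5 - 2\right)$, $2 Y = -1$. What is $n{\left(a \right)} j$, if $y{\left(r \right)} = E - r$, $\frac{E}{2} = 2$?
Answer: $\frac{117}{2} \approx 58.5$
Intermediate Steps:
$Y = - \frac{1}{2}$ ($Y = \frac{1}{2} \left(-1\right) = - \frac{1}{2} \approx -0.5$)
$E = 4$ ($E = 2 \cdot 2 = 4$)
$a = -42$ ($a = 6 \left(-7\right) = -42$)
$y{\left(r \right)} = 4 - r$
$j = \frac{39}{2}$ ($j = \left(4 - - \frac{1}{2}\right) + 15 = \left(4 + \frac{1}{2}\right) + 15 = \frac{9}{2} + 15 = \frac{39}{2} \approx 19.5$)
$n{\left(a \right)} j = 3 \cdot \frac{39}{2} = \frac{117}{2}$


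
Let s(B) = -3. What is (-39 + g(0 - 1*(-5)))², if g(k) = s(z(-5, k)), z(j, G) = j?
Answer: 1764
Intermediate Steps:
g(k) = -3
(-39 + g(0 - 1*(-5)))² = (-39 - 3)² = (-42)² = 1764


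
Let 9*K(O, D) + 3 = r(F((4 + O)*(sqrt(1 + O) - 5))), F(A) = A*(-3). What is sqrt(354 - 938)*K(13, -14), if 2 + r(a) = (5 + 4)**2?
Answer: 152*I*sqrt(146)/9 ≈ 204.07*I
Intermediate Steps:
F(A) = -3*A
r(a) = 79 (r(a) = -2 + (5 + 4)**2 = -2 + 9**2 = -2 + 81 = 79)
K(O, D) = 76/9 (K(O, D) = -1/3 + (1/9)*79 = -1/3 + 79/9 = 76/9)
sqrt(354 - 938)*K(13, -14) = sqrt(354 - 938)*(76/9) = sqrt(-584)*(76/9) = (2*I*sqrt(146))*(76/9) = 152*I*sqrt(146)/9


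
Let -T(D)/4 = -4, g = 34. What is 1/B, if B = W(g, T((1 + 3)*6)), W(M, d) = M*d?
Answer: 1/544 ≈ 0.0018382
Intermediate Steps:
T(D) = 16 (T(D) = -4*(-4) = 16)
B = 544 (B = 34*16 = 544)
1/B = 1/544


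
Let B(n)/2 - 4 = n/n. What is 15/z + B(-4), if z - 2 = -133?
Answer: 1295/131 ≈ 9.8855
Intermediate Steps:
z = -131 (z = 2 - 133 = -131)
B(n) = 10 (B(n) = 8 + 2*(n/n) = 8 + 2*1 = 8 + 2 = 10)
15/z + B(-4) = 15/(-131) + 10 = -1/131*15 + 10 = -15/131 + 10 = 1295/131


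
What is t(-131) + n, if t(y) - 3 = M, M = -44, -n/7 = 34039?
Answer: -238314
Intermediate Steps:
n = -238273 (n = -7*34039 = -238273)
t(y) = -41 (t(y) = 3 - 44 = -41)
t(-131) + n = -41 - 238273 = -238314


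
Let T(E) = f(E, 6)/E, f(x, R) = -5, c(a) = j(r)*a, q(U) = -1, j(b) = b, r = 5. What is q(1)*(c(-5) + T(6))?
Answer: 155/6 ≈ 25.833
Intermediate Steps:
c(a) = 5*a
T(E) = -5/E
q(1)*(c(-5) + T(6)) = -(5*(-5) - 5/6) = -(-25 - 5*⅙) = -(-25 - ⅚) = -1*(-155/6) = 155/6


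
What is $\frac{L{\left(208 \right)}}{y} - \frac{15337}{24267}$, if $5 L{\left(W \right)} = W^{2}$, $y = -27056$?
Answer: $- \frac{195292303}{205177485} \approx -0.95182$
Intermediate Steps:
$L{\left(W \right)} = \frac{W^{2}}{5}$
$\frac{L{\left(208 \right)}}{y} - \frac{15337}{24267} = \frac{\frac{1}{5} \cdot 208^{2}}{-27056} - \frac{15337}{24267} = \frac{1}{5} \cdot 43264 \left(- \frac{1}{27056}\right) - \frac{15337}{24267} = \frac{43264}{5} \left(- \frac{1}{27056}\right) - \frac{15337}{24267} = - \frac{2704}{8455} - \frac{15337}{24267} = - \frac{195292303}{205177485}$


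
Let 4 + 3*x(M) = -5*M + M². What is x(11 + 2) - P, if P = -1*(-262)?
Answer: -686/3 ≈ -228.67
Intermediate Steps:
P = 262
x(M) = -4/3 - 5*M/3 + M²/3 (x(M) = -4/3 + (-5*M + M²)/3 = -4/3 + (M² - 5*M)/3 = -4/3 + (-5*M/3 + M²/3) = -4/3 - 5*M/3 + M²/3)
x(11 + 2) - P = (-4/3 - 5*(11 + 2)/3 + (11 + 2)²/3) - 1*262 = (-4/3 - 5/3*13 + (⅓)*13²) - 262 = (-4/3 - 65/3 + (⅓)*169) - 262 = (-4/3 - 65/3 + 169/3) - 262 = 100/3 - 262 = -686/3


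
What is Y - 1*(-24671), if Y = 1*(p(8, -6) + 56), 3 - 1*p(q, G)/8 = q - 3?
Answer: 24711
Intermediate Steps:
p(q, G) = 48 - 8*q (p(q, G) = 24 - 8*(q - 3) = 24 - 8*(-3 + q) = 24 + (24 - 8*q) = 48 - 8*q)
Y = 40 (Y = 1*((48 - 8*8) + 56) = 1*((48 - 64) + 56) = 1*(-16 + 56) = 1*40 = 40)
Y - 1*(-24671) = 40 - 1*(-24671) = 40 + 24671 = 24711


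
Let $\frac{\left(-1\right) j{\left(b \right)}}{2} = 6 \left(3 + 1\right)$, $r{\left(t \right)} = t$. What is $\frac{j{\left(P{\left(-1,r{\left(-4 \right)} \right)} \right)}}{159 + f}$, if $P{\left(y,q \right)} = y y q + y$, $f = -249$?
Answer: $\frac{8}{15} \approx 0.53333$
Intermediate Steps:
$P{\left(y,q \right)} = y + q y^{2}$ ($P{\left(y,q \right)} = y^{2} q + y = q y^{2} + y = y + q y^{2}$)
$j{\left(b \right)} = -48$ ($j{\left(b \right)} = - 2 \cdot 6 \left(3 + 1\right) = - 2 \cdot 6 \cdot 4 = \left(-2\right) 24 = -48$)
$\frac{j{\left(P{\left(-1,r{\left(-4 \right)} \right)} \right)}}{159 + f} = \frac{1}{159 - 249} \left(-48\right) = \frac{1}{-90} \left(-48\right) = \left(- \frac{1}{90}\right) \left(-48\right) = \frac{8}{15}$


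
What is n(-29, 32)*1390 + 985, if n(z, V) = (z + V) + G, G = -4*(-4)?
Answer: 27395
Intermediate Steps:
G = 16
n(z, V) = 16 + V + z (n(z, V) = (z + V) + 16 = (V + z) + 16 = 16 + V + z)
n(-29, 32)*1390 + 985 = (16 + 32 - 29)*1390 + 985 = 19*1390 + 985 = 26410 + 985 = 27395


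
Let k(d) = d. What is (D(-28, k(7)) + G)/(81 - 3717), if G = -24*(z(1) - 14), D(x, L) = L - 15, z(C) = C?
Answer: -76/909 ≈ -0.083608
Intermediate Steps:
D(x, L) = -15 + L
G = 312 (G = -24*(1 - 14) = -24*(-13) = 312)
(D(-28, k(7)) + G)/(81 - 3717) = ((-15 + 7) + 312)/(81 - 3717) = (-8 + 312)/(-3636) = 304*(-1/3636) = -76/909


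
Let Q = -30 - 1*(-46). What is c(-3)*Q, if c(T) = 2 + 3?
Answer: 80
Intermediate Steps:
c(T) = 5
Q = 16 (Q = -30 + 46 = 16)
c(-3)*Q = 5*16 = 80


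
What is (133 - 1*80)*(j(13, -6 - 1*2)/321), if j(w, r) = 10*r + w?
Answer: -3551/321 ≈ -11.062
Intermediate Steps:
j(w, r) = w + 10*r
(133 - 1*80)*(j(13, -6 - 1*2)/321) = (133 - 1*80)*((13 + 10*(-6 - 1*2))/321) = (133 - 80)*((13 + 10*(-6 - 2))*(1/321)) = 53*((13 + 10*(-8))*(1/321)) = 53*((13 - 80)*(1/321)) = 53*(-67*1/321) = 53*(-67/321) = -3551/321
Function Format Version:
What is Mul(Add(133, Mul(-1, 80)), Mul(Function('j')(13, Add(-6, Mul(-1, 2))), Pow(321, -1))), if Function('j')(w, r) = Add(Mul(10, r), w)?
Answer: Rational(-3551, 321) ≈ -11.062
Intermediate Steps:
Function('j')(w, r) = Add(w, Mul(10, r))
Mul(Add(133, Mul(-1, 80)), Mul(Function('j')(13, Add(-6, Mul(-1, 2))), Pow(321, -1))) = Mul(Add(133, Mul(-1, 80)), Mul(Add(13, Mul(10, Add(-6, Mul(-1, 2)))), Pow(321, -1))) = Mul(Add(133, -80), Mul(Add(13, Mul(10, Add(-6, -2))), Rational(1, 321))) = Mul(53, Mul(Add(13, Mul(10, -8)), Rational(1, 321))) = Mul(53, Mul(Add(13, -80), Rational(1, 321))) = Mul(53, Mul(-67, Rational(1, 321))) = Mul(53, Rational(-67, 321)) = Rational(-3551, 321)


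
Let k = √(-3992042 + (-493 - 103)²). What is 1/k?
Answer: -I*√3636826/3636826 ≈ -0.00052437*I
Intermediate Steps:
k = I*√3636826 (k = √(-3992042 + (-596)²) = √(-3992042 + 355216) = √(-3636826) = I*√3636826 ≈ 1907.0*I)
1/k = 1/(I*√3636826) = -I*√3636826/3636826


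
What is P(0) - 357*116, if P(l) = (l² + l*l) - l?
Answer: -41412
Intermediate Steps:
P(l) = -l + 2*l² (P(l) = (l² + l²) - l = 2*l² - l = -l + 2*l²)
P(0) - 357*116 = 0*(-1 + 2*0) - 357*116 = 0*(-1 + 0) - 41412 = 0*(-1) - 41412 = 0 - 41412 = -41412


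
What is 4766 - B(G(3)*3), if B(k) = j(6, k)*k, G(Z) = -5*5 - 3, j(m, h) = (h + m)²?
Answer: 515822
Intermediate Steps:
G(Z) = -28 (G(Z) = -25 - 3 = -28)
B(k) = k*(6 + k)² (B(k) = (k + 6)²*k = (6 + k)²*k = k*(6 + k)²)
4766 - B(G(3)*3) = 4766 - (-28*3)*(6 - 28*3)² = 4766 - (-84)*(6 - 84)² = 4766 - (-84)*(-78)² = 4766 - (-84)*6084 = 4766 - 1*(-511056) = 4766 + 511056 = 515822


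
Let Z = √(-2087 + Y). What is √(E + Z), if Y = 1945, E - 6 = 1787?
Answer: √(1793 + I*√142) ≈ 42.344 + 0.1407*I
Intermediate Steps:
E = 1793 (E = 6 + 1787 = 1793)
Z = I*√142 (Z = √(-2087 + 1945) = √(-142) = I*√142 ≈ 11.916*I)
√(E + Z) = √(1793 + I*√142)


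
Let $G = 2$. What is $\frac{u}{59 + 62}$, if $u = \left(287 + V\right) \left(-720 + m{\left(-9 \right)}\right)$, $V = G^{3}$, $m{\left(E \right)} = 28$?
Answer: $- \frac{204140}{121} \approx -1687.1$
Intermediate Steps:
$V = 8$ ($V = 2^{3} = 8$)
$u = -204140$ ($u = \left(287 + 8\right) \left(-720 + 28\right) = 295 \left(-692\right) = -204140$)
$\frac{u}{59 + 62} = \frac{1}{59 + 62} \left(-204140\right) = \frac{1}{121} \left(-204140\right) = - \frac{204140}{121}$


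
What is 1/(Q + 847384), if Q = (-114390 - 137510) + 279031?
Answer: 1/874515 ≈ 1.1435e-6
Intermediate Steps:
Q = 27131 (Q = -251900 + 279031 = 27131)
1/(Q + 847384) = 1/(27131 + 847384) = 1/874515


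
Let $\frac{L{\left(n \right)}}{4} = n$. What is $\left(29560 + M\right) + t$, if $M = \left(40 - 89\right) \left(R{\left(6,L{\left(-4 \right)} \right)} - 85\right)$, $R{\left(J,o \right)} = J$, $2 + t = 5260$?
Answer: $38689$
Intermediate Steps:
$t = 5258$ ($t = -2 + 5260 = 5258$)
$L{\left(n \right)} = 4 n$
$M = 3871$ ($M = \left(40 - 89\right) \left(6 - 85\right) = \left(40 - 89\right) \left(-79\right) = \left(-49\right) \left(-79\right) = 3871$)
$\left(29560 + M\right) + t = \left(29560 + 3871\right) + 5258 = 33431 + 5258 = 38689$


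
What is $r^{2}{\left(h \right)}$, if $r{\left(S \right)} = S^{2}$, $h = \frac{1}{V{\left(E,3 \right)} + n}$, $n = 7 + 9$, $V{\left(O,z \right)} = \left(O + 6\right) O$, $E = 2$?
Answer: $\frac{1}{1048576} \approx 9.5367 \cdot 10^{-7}$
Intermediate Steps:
$V{\left(O,z \right)} = O \left(6 + O\right)$ ($V{\left(O,z \right)} = \left(6 + O\right) O = O \left(6 + O\right)$)
$n = 16$
$h = \frac{1}{32}$ ($h = \frac{1}{2 \left(6 + 2\right) + 16} = \frac{1}{2 \cdot 8 + 16} = \frac{1}{16 + 16} = \frac{1}{32} \approx 0.03125$)
$r^{2}{\left(h \right)} = \left(\left(\frac{1}{32}\right)^{2}\right)^{2} = \left(\frac{1}{1024}\right)^{2} = \frac{1}{1048576}$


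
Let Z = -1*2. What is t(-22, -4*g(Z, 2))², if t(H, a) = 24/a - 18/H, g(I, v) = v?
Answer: 576/121 ≈ 4.7603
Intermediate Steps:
Z = -2
t(H, a) = -18/H + 24/a
t(-22, -4*g(Z, 2))² = (-18/(-22) + 24/((-4*2)))² = (-18*(-1/22) + 24/(-8))² = (9/11 + 24*(-⅛))² = (9/11 - 3)² = (-24/11)² = 576/121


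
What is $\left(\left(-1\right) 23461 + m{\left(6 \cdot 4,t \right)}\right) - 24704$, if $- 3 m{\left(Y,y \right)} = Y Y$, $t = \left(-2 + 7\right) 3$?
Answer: $-48357$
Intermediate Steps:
$t = 15$ ($t = 5 \cdot 3 = 15$)
$m{\left(Y,y \right)} = - \frac{Y^{2}}{3}$ ($m{\left(Y,y \right)} = - \frac{Y Y}{3} = - \frac{Y^{2}}{3}$)
$\left(\left(-1\right) 23461 + m{\left(6 \cdot 4,t \right)}\right) - 24704 = \left(\left(-1\right) 23461 - \frac{\left(6 \cdot 4\right)^{2}}{3}\right) - 24704 = \left(-23461 - \frac{24^{2}}{3}\right) - 24704 = \left(-23461 - 192\right) - 24704 = -23653 - 24704 = -48357$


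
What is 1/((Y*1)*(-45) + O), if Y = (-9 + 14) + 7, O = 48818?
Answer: 1/48278 ≈ 2.0713e-5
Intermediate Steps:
Y = 12 (Y = 5 + 7 = 12)
1/((Y*1)*(-45) + O) = 1/((12*1)*(-45) + 48818) = 1/(12*(-45) + 48818) = 1/(-540 + 48818) = 1/48278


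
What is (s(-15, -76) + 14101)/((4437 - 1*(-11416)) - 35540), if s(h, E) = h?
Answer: -14086/19687 ≈ -0.71550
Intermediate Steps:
(s(-15, -76) + 14101)/((4437 - 1*(-11416)) - 35540) = (-15 + 14101)/((4437 - 1*(-11416)) - 35540) = 14086/((4437 + 11416) - 35540) = 14086/(15853 - 35540) = 14086/(-19687) = 14086*(-1/19687) = -14086/19687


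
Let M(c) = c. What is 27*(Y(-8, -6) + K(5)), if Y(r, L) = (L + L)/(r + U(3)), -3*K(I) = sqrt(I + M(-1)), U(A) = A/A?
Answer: 198/7 ≈ 28.286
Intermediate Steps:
U(A) = 1
K(I) = -sqrt(-1 + I)/3 (K(I) = -sqrt(I - 1)/3 = -sqrt(-1 + I)/3)
Y(r, L) = 2*L/(1 + r) (Y(r, L) = (L + L)/(r + 1) = (2*L)/(1 + r) = 2*L/(1 + r))
27*(Y(-8, -6) + K(5)) = 27*(2*(-6)/(1 - 8) - sqrt(-1 + 5)/3) = 27*(2*(-6)/(-7) - sqrt(4)/3) = 27*(2*(-6)*(-1/7) - 1/3*2) = 27*(12/7 - 2/3) = 27*(22/21) = 198/7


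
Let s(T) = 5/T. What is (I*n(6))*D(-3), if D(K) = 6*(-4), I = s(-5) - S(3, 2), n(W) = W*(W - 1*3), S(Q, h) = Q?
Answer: 1728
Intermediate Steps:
n(W) = W*(-3 + W) (n(W) = W*(W - 3) = W*(-3 + W))
I = -4 (I = 5/(-5) - 1*3 = 5*(-1/5) - 3 = -1 - 3 = -4)
D(K) = -24
(I*n(6))*D(-3) = -24*(-3 + 6)*(-24) = -24*3*(-24) = -4*18*(-24) = -72*(-24) = 1728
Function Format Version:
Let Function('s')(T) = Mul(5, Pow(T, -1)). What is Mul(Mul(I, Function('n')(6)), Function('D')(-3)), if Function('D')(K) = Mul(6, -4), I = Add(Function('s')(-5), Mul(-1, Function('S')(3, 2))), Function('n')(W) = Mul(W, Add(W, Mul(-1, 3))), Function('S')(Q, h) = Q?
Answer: 1728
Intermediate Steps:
Function('n')(W) = Mul(W, Add(-3, W)) (Function('n')(W) = Mul(W, Add(W, -3)) = Mul(W, Add(-3, W)))
I = -4 (I = Add(Mul(5, Pow(-5, -1)), Mul(-1, 3)) = Add(Mul(5, Rational(-1, 5)), -3) = Add(-1, -3) = -4)
Function('D')(K) = -24
Mul(Mul(I, Function('n')(6)), Function('D')(-3)) = Mul(Mul(-4, Mul(6, Add(-3, 6))), -24) = Mul(Mul(-4, Mul(6, 3)), -24) = Mul(Mul(-4, 18), -24) = Mul(-72, -24) = 1728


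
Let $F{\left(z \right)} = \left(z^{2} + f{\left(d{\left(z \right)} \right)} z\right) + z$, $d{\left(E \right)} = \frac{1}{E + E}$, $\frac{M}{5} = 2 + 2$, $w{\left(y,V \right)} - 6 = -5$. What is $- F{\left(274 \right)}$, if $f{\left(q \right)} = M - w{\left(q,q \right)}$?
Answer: $-80556$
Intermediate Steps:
$w{\left(y,V \right)} = 1$ ($w{\left(y,V \right)} = 6 - 5 = 1$)
$M = 20$ ($M = 5 \left(2 + 2\right) = 5 \cdot 4 = 20$)
$d{\left(E \right)} = \frac{1}{2 E}$
$f{\left(q \right)} = 19$ ($f{\left(q \right)} = 20 - 1 = 19$)
$F{\left(z \right)} = z^{2} + 20 z$ ($F{\left(z \right)} = \left(z^{2} + 19 z\right) + z = z^{2} + 20 z$)
$- F{\left(274 \right)} = - 274 \left(20 + 274\right) = - 274 \cdot 294 = \left(-1\right) 80556 = -80556$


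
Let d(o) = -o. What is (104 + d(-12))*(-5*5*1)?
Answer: -2900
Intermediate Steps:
(104 + d(-12))*(-5*5*1) = (104 - 1*(-12))*(-5*5*1) = (104 + 12)*(-25*1) = 116*(-25) = -2900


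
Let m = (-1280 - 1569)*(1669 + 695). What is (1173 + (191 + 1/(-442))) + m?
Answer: -2976283025/442 ≈ -6.7337e+6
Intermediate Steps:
m = -6735036 (m = -2849*2364 = -6735036)
(1173 + (191 + 1/(-442))) + m = (1173 + (191 + 1/(-442))) - 6735036 = (1173 + (191 - 1/442)) - 6735036 = (1173 + 84421/442) - 6735036 = 602887/442 - 6735036 = -2976283025/442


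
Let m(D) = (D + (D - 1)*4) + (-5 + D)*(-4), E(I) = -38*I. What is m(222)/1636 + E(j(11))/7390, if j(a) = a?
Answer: 268743/3022510 ≈ 0.088914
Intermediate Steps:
m(D) = 16 + D (m(D) = (D + (-1 + D)*4) + (20 - 4*D) = (D + (-4 + 4*D)) + (20 - 4*D) = (-4 + 5*D) + (20 - 4*D) = 16 + D)
m(222)/1636 + E(j(11))/7390 = (16 + 222)/1636 - 38*11/7390 = 238*(1/1636) - 418*1/7390 = 119/818 - 209/3695 = 268743/3022510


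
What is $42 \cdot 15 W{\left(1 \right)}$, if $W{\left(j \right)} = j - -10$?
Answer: $6930$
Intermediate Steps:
$W{\left(j \right)} = 10 + j$ ($W{\left(j \right)} = j + 10 = 10 + j$)
$42 \cdot 15 W{\left(1 \right)} = 42 \cdot 15 \left(10 + 1\right) = 630 \cdot 11 = 6930$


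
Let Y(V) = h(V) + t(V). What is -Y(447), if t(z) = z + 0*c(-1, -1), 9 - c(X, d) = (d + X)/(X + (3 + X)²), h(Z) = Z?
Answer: -894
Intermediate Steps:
c(X, d) = 9 - (X + d)/(X + (3 + X)²) (c(X, d) = 9 - (d + X)/(X + (3 + X)²) = 9 - (X + d)/(X + (3 + X)²))
t(z) = z (t(z) = z + 0*((-1*(-1) + 8*(-1) + 9*(3 - 1)²)/(-1 + (3 - 1)²)) = z + 0*((1 - 8 + 9*2²)/(-1 + 2²)) = z + 0*((1 - 8 + 9*4)/(-1 + 4)) = z + 0*((1 - 8 + 36)/3) = z + 0*((⅓)*29) = z + 0*(29/3) = z + 0 = z)
Y(V) = 2*V (Y(V) = V + V = 2*V)
-Y(447) = -2*447 = -1*894 = -894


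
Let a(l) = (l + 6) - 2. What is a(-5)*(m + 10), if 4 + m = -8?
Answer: 2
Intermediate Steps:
a(l) = 4 + l (a(l) = (6 + l) - 2 = 4 + l)
m = -12 (m = -4 - 8 = -12)
a(-5)*(m + 10) = (4 - 5)*(-12 + 10) = -1*(-2) = 2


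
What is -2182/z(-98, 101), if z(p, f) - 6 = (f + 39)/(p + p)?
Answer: -15274/37 ≈ -412.81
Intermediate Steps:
z(p, f) = 6 + (39 + f)/(2*p) (z(p, f) = 6 + (f + 39)/(p + p) = 6 + (39 + f)/((2*p)) = 6 + (39 + f)*(1/(2*p)) = 6 + (39 + f)/(2*p))
-2182/z(-98, 101) = -2182*(-196/(39 + 101 + 12*(-98))) = -2182*(-196/(39 + 101 - 1176)) = -2182/((½)*(-1/98)*(-1036)) = -2182/37/7 = -2182*7/37 = -15274/37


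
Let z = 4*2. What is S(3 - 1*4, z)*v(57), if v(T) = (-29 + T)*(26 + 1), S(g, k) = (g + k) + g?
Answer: 4536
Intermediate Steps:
z = 8
S(g, k) = k + 2*g
v(T) = -783 + 27*T (v(T) = (-29 + T)*27 = -783 + 27*T)
S(3 - 1*4, z)*v(57) = (8 + 2*(3 - 1*4))*(-783 + 27*57) = (8 + 2*(3 - 4))*(-783 + 1539) = (8 + 2*(-1))*756 = (8 - 2)*756 = 6*756 = 4536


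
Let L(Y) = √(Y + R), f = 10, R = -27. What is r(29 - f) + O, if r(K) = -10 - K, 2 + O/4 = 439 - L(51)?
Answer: 1719 - 8*√6 ≈ 1699.4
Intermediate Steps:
L(Y) = √(-27 + Y) (L(Y) = √(Y - 27) = √(-27 + Y))
O = 1748 - 8*√6 (O = -8 + 4*(439 - √(-27 + 51)) = -8 + 4*(439 - √24) = -8 + 4*(439 - 2*√6) = -8 + (1756 - 8*√6) = 1748 - 8*√6 ≈ 1728.4)
r(29 - f) + O = (-10 - (29 - 1*10)) + (1748 - 8*√6) = (-10 - (29 - 10)) + (1748 - 8*√6) = (-10 - 1*19) + (1748 - 8*√6) = (-10 - 19) + (1748 - 8*√6) = -29 + (1748 - 8*√6) = 1719 - 8*√6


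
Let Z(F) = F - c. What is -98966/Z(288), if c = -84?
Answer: -49483/186 ≈ -266.04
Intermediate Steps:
Z(F) = 84 + F (Z(F) = F - 1*(-84) = F + 84 = 84 + F)
-98966/Z(288) = -98966/(84 + 288) = -98966/372 = -98966*1/372 = -49483/186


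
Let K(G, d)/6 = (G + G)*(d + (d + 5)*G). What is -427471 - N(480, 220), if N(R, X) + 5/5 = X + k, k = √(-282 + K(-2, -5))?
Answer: -427690 - 9*I*√2 ≈ -4.2769e+5 - 12.728*I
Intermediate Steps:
K(G, d) = 12*G*(d + G*(5 + d)) (K(G, d) = 6*((G + G)*(d + (d + 5)*G)) = 6*((2*G)*(d + (5 + d)*G)) = 6*((2*G)*(d + G*(5 + d))) = 6*(2*G*(d + G*(5 + d))) = 12*G*(d + G*(5 + d)))
k = 9*I*√2 (k = √(-282 + 12*(-2)*(-5 + 5*(-2) - 2*(-5))) = √(-282 + 12*(-2)*(-5 - 10 + 10)) = √(-282 + 12*(-2)*(-5)) = √(-282 + 120) = √(-162) = 9*I*√2 ≈ 12.728*I)
N(R, X) = -1 + X + 9*I*√2 (N(R, X) = -1 + (X + 9*I*√2) = -1 + X + 9*I*√2)
-427471 - N(480, 220) = -427471 - (-1 + 220 + 9*I*√2) = -427471 - (219 + 9*I*√2) = -427471 + (-219 - 9*I*√2) = -427690 - 9*I*√2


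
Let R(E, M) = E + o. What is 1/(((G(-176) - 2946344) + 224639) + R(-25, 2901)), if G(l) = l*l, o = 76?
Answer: -1/2690678 ≈ -3.7165e-7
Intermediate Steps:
R(E, M) = 76 + E (R(E, M) = E + 76 = 76 + E)
G(l) = l**2
1/(((G(-176) - 2946344) + 224639) + R(-25, 2901)) = 1/((((-176)**2 - 2946344) + 224639) + (76 - 25)) = 1/(((30976 - 2946344) + 224639) + 51) = 1/((-2915368 + 224639) + 51) = 1/(-2690729 + 51) = 1/(-2690678) = -1/2690678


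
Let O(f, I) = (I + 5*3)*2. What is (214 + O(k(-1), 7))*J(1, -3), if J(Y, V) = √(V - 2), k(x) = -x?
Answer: 258*I*√5 ≈ 576.91*I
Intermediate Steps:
J(Y, V) = √(-2 + V)
O(f, I) = 30 + 2*I (O(f, I) = (I + 15)*2 = (15 + I)*2 = 30 + 2*I)
(214 + O(k(-1), 7))*J(1, -3) = (214 + (30 + 2*7))*√(-2 - 3) = (214 + (30 + 14))*√(-5) = (214 + 44)*(I*√5) = 258*(I*√5) = 258*I*√5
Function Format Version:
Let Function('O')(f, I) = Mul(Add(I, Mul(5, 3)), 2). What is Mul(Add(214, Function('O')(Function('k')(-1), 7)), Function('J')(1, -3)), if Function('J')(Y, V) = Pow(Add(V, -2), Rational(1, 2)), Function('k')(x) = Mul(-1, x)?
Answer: Mul(258, I, Pow(5, Rational(1, 2))) ≈ Mul(576.91, I)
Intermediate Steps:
Function('J')(Y, V) = Pow(Add(-2, V), Rational(1, 2))
Function('O')(f, I) = Add(30, Mul(2, I)) (Function('O')(f, I) = Mul(Add(I, 15), 2) = Mul(Add(15, I), 2) = Add(30, Mul(2, I)))
Mul(Add(214, Function('O')(Function('k')(-1), 7)), Function('J')(1, -3)) = Mul(Add(214, Add(30, Mul(2, 7))), Pow(Add(-2, -3), Rational(1, 2))) = Mul(Add(214, Add(30, 14)), Pow(-5, Rational(1, 2))) = Mul(Add(214, 44), Mul(I, Pow(5, Rational(1, 2)))) = Mul(258, Mul(I, Pow(5, Rational(1, 2)))) = Mul(258, I, Pow(5, Rational(1, 2)))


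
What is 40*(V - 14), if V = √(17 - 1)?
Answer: -400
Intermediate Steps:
V = 4 (V = √16 = 4)
40*(V - 14) = 40*(4 - 14) = 40*(-10) = -400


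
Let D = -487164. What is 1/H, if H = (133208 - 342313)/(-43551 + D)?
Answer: 106143/41821 ≈ 2.5380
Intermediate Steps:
H = 41821/106143 (H = (133208 - 342313)/(-43551 - 487164) = -209105/(-530715) = -209105*(-1/530715) = 41821/106143 ≈ 0.39401)
1/H = 1/(41821/106143) = 106143/41821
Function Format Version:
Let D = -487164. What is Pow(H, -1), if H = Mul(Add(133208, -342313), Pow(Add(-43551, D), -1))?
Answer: Rational(106143, 41821) ≈ 2.5380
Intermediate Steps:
H = Rational(41821, 106143) (H = Mul(Add(133208, -342313), Pow(Add(-43551, -487164), -1)) = Mul(-209105, Pow(-530715, -1)) = Mul(-209105, Rational(-1, 530715)) = Rational(41821, 106143) ≈ 0.39401)
Pow(H, -1) = Pow(Rational(41821, 106143), -1) = Rational(106143, 41821)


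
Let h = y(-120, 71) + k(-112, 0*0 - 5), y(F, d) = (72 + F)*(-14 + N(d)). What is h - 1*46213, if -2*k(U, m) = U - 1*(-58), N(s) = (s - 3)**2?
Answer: -267466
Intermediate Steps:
N(s) = (-3 + s)**2
k(U, m) = -29 - U/2 (k(U, m) = -(U - 1*(-58))/2 = -(U + 58)/2 = -(58 + U)/2 = -29 - U/2)
y(F, d) = (-14 + (-3 + d)**2)*(72 + F) (y(F, d) = (72 + F)*(-14 + (-3 + d)**2) = (-14 + (-3 + d)**2)*(72 + F))
h = -221253 (h = (-1008 - 14*(-120) + 72*(-3 + 71)**2 - 120*(-3 + 71)**2) + (-29 - 1/2*(-112)) = (-1008 + 1680 + 72*68**2 - 120*68**2) + (-29 + 56) = (-1008 + 1680 + 72*4624 - 120*4624) + 27 = (-1008 + 1680 + 332928 - 554880) + 27 = -221280 + 27 = -221253)
h - 1*46213 = -221253 - 1*46213 = -221253 - 46213 = -267466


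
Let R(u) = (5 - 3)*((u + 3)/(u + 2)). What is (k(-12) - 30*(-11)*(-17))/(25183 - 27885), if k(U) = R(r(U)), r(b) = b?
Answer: 28041/13510 ≈ 2.0756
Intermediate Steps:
R(u) = 2*(3 + u)/(2 + u) (R(u) = 2*((3 + u)/(2 + u)) = 2*(3 + u)/(2 + u))
k(U) = 2*(3 + U)/(2 + U)
(k(-12) - 30*(-11)*(-17))/(25183 - 27885) = (2*(3 - 12)/(2 - 12) - 30*(-11)*(-17))/(25183 - 27885) = (2*(-9)/(-10) + 330*(-17))/(-2702) = (2*(-⅒)*(-9) - 5610)*(-1/2702) = (9/5 - 5610)*(-1/2702) = -28041/5*(-1/2702) = 28041/13510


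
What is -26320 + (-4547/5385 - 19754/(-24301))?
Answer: -3444262614557/130860885 ≈ -26320.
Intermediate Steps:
-26320 + (-4547/5385 - 19754/(-24301)) = -26320 + (-4547*1/5385 - 19754*(-1/24301)) = -26320 + (-4547/5385 + 19754/24301) = -26320 - 4121357/130860885 = -3444262614557/130860885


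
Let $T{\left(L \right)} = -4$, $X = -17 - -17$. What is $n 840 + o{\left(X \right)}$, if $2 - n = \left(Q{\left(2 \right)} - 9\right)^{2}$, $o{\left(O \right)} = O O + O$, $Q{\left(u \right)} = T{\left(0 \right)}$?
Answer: $-140280$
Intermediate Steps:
$X = 0$ ($X = -17 + 17 = 0$)
$Q{\left(u \right)} = -4$
$o{\left(O \right)} = O + O^{2}$ ($o{\left(O \right)} = O^{2} + O = O + O^{2}$)
$n = -167$ ($n = 2 - \left(-4 - 9\right)^{2} = 2 - \left(-13\right)^{2} = 2 - 169 = -167$)
$n 840 + o{\left(X \right)} = \left(-167\right) 840 + 0 \left(1 + 0\right) = -140280 + 0 \cdot 1 = -140280 + 0 = -140280$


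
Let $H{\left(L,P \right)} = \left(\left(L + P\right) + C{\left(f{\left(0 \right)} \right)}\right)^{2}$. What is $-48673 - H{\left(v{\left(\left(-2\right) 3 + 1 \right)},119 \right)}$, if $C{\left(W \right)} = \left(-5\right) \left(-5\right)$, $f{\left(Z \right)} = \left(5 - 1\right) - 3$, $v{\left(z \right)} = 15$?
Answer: $-73954$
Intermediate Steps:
$f{\left(Z \right)} = 1$ ($f{\left(Z \right)} = 4 - 3 = 1$)
$C{\left(W \right)} = 25$
$H{\left(L,P \right)} = \left(25 + L + P\right)^{2}$ ($H{\left(L,P \right)} = \left(\left(L + P\right) + 25\right)^{2} = \left(25 + L + P\right)^{2}$)
$-48673 - H{\left(v{\left(\left(-2\right) 3 + 1 \right)},119 \right)} = -48673 - \left(25 + 15 + 119\right)^{2} = -48673 - 159^{2} = -48673 - 25281 = -73954$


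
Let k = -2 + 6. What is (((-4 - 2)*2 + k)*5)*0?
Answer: 0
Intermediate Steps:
k = 4
(((-4 - 2)*2 + k)*5)*0 = (((-4 - 2)*2 + 4)*5)*0 = ((-6*2 + 4)*5)*0 = ((-12 + 4)*5)*0 = -8*5*0 = -40*0 = 0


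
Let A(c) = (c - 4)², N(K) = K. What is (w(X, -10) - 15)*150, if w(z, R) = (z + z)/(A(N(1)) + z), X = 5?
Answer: -15000/7 ≈ -2142.9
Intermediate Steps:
A(c) = (-4 + c)²
w(z, R) = 2*z/(9 + z) (w(z, R) = (z + z)/((-4 + 1)² + z) = (2*z)/((-3)² + z) = (2*z)/(9 + z) = 2*z/(9 + z))
(w(X, -10) - 15)*150 = (2*5/(9 + 5) - 15)*150 = (2*5/14 - 15)*150 = (2*5*(1/14) - 15)*150 = (5/7 - 15)*150 = -100/7*150 = -15000/7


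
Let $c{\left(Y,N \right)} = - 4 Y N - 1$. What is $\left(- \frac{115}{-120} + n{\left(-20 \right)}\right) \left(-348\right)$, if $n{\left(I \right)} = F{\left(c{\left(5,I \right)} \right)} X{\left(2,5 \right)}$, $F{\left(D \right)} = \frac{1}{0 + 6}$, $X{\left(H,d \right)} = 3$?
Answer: $- \frac{1015}{2} \approx -507.5$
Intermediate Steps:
$c{\left(Y,N \right)} = -1 - 4 N Y$ ($c{\left(Y,N \right)} = - 4 N Y - 1 = -1 - 4 N Y$)
$F{\left(D \right)} = \frac{1}{6}$
$n{\left(I \right)} = \frac{1}{2}$ ($n{\left(I \right)} = \frac{1}{6} \cdot 3 = \frac{1}{2}$)
$\left(- \frac{115}{-120} + n{\left(-20 \right)}\right) \left(-348\right) = \left(- \frac{115}{-120} + \frac{1}{2}\right) \left(-348\right) = \left(\left(-115\right) \left(- \frac{1}{120}\right) + \frac{1}{2}\right) \left(-348\right) = \left(\frac{23}{24} + \frac{1}{2}\right) \left(-348\right) = \frac{35}{24} \left(-348\right) = - \frac{1015}{2}$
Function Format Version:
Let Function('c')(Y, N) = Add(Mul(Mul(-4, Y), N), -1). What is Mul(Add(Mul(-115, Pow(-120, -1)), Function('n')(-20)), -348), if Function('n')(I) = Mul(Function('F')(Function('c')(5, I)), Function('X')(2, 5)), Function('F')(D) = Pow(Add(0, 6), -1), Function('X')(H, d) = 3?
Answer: Rational(-1015, 2) ≈ -507.50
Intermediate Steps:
Function('c')(Y, N) = Add(-1, Mul(-4, N, Y)) (Function('c')(Y, N) = Add(Mul(-4, N, Y), -1) = Add(-1, Mul(-4, N, Y)))
Function('F')(D) = Rational(1, 6) (Function('F')(D) = Pow(6, -1) = Rational(1, 6))
Function('n')(I) = Rational(1, 2) (Function('n')(I) = Mul(Rational(1, 6), 3) = Rational(1, 2))
Mul(Add(Mul(-115, Pow(-120, -1)), Function('n')(-20)), -348) = Mul(Add(Mul(-115, Pow(-120, -1)), Rational(1, 2)), -348) = Mul(Add(Mul(-115, Rational(-1, 120)), Rational(1, 2)), -348) = Mul(Add(Rational(23, 24), Rational(1, 2)), -348) = Mul(Rational(35, 24), -348) = Rational(-1015, 2)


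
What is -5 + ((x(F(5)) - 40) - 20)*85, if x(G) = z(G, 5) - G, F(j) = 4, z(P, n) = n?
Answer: -5020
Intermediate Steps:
x(G) = 5 - G
-5 + ((x(F(5)) - 40) - 20)*85 = -5 + (((5 - 1*4) - 40) - 20)*85 = -5 + (((5 - 4) - 40) - 20)*85 = -5 + ((1 - 40) - 20)*85 = -5 + (-39 - 20)*85 = -5 - 59*85 = -5 - 5015 = -5020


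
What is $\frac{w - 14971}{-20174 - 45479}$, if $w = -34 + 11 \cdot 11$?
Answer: $\frac{14884}{65653} \approx 0.22671$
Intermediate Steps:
$w = 87$ ($w = -34 + 121 = 87$)
$\frac{w - 14971}{-20174 - 45479} = \frac{87 - 14971}{-20174 - 45479} = - \frac{14884}{-65653} = \left(-14884\right) \left(- \frac{1}{65653}\right) = \frac{14884}{65653}$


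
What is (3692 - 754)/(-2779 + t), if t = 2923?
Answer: 1469/72 ≈ 20.403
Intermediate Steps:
(3692 - 754)/(-2779 + t) = (3692 - 754)/(-2779 + 2923) = 2938/144 = 2938*(1/144) = 1469/72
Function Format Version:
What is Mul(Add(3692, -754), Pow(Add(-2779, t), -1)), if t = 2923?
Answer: Rational(1469, 72) ≈ 20.403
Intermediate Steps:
Mul(Add(3692, -754), Pow(Add(-2779, t), -1)) = Mul(Add(3692, -754), Pow(Add(-2779, 2923), -1)) = Mul(2938, Pow(144, -1)) = Mul(2938, Rational(1, 144)) = Rational(1469, 72)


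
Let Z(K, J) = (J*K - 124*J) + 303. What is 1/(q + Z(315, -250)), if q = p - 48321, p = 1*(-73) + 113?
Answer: -1/95728 ≈ -1.0446e-5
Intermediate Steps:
p = 40 (p = -73 + 113 = 40)
Z(K, J) = 303 - 124*J + J*K (Z(K, J) = (-124*J + J*K) + 303 = 303 - 124*J + J*K)
q = -48281 (q = 40 - 48321 = -48281)
1/(q + Z(315, -250)) = 1/(-48281 + (303 - 124*(-250) - 250*315)) = 1/(-48281 + (303 + 31000 - 78750)) = 1/(-48281 - 47447) = 1/(-95728) = -1/95728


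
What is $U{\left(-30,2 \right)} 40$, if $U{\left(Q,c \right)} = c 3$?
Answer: $240$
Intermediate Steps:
$U{\left(Q,c \right)} = 3 c$
$U{\left(-30,2 \right)} 40 = 3 \cdot 2 \cdot 40 = 6 \cdot 40 = 240$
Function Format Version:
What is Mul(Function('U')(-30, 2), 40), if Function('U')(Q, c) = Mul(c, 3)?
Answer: 240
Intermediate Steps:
Function('U')(Q, c) = Mul(3, c)
Mul(Function('U')(-30, 2), 40) = Mul(Mul(3, 2), 40) = Mul(6, 40) = 240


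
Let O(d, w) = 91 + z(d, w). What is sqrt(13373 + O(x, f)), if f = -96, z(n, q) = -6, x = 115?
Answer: sqrt(13458) ≈ 116.01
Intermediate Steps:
O(d, w) = 85 (O(d, w) = 91 - 6 = 85)
sqrt(13373 + O(x, f)) = sqrt(13373 + 85) = sqrt(13458)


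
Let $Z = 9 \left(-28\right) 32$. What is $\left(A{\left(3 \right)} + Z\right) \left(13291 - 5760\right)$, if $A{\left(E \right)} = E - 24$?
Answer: $-60888135$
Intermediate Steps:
$A{\left(E \right)} = -24 + E$ ($A{\left(E \right)} = E - 24 = -24 + E$)
$Z = -8064$ ($Z = \left(-252\right) 32 = -8064$)
$\left(A{\left(3 \right)} + Z\right) \left(13291 - 5760\right) = \left(\left(-24 + 3\right) - 8064\right) \left(13291 - 5760\right) = \left(-21 - 8064\right) 7531 = \left(-8085\right) 7531 = -60888135$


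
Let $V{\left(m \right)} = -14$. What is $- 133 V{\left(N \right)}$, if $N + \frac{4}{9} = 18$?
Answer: $1862$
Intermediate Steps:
$N = \frac{158}{9}$ ($N = - \frac{4}{9} + 18 = \frac{158}{9} \approx 17.556$)
$- 133 V{\left(N \right)} = \left(-133\right) \left(-14\right) = 1862$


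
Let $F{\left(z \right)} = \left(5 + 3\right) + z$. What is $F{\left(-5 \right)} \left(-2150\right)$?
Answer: $-6450$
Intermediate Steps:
$F{\left(z \right)} = 8 + z$
$F{\left(-5 \right)} \left(-2150\right) = \left(8 - 5\right) \left(-2150\right) = 3 \left(-2150\right) = -6450$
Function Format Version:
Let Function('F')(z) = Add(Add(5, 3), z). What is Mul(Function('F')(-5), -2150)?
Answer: -6450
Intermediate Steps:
Function('F')(z) = Add(8, z)
Mul(Function('F')(-5), -2150) = Mul(Add(8, -5), -2150) = Mul(3, -2150) = -6450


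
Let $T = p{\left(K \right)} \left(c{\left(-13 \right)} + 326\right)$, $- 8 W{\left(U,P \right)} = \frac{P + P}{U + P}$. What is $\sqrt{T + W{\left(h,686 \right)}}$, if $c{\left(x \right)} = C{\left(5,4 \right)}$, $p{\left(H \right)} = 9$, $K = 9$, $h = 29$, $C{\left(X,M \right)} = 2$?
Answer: $\frac{\sqrt{6036054310}}{1430} \approx 54.33$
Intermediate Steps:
$c{\left(x \right)} = 2$
$W{\left(U,P \right)} = - \frac{P}{4 \left(P + U\right)}$ ($W{\left(U,P \right)} = - \frac{\left(P + P\right) \frac{1}{U + P}}{8} = - \frac{2 P \frac{1}{P + U}}{8} = - \frac{P}{4 \left(P + U\right)}$)
$T = 2952$ ($T = 9 \left(2 + 326\right) = 9 \cdot 328 = 2952$)
$\sqrt{T + W{\left(h,686 \right)}} = \sqrt{2952 - \frac{686}{4 \cdot 686 + 4 \cdot 29}} = \sqrt{2952 - \frac{686}{2744 + 116}} = \sqrt{2952 - \frac{686}{2860}} = \sqrt{2952 - 686 \cdot \frac{1}{2860}} = \sqrt{2952 - \frac{343}{1430}} = \sqrt{\frac{4221017}{1430}} = \frac{\sqrt{6036054310}}{1430}$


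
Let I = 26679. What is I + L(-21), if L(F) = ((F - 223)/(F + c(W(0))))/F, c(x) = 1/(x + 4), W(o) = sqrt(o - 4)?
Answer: 4847819623/181713 + 488*I/181713 ≈ 26678.0 + 0.0026856*I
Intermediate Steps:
W(o) = sqrt(-4 + o)
c(x) = 1/(4 + x)
L(F) = (-223 + F)/(F*(F + (4 - 2*I)/20)) (L(F) = ((F - 223)/(F + 1/(4 + sqrt(-4 + 0))))/F = ((-223 + F)/(F + 1/(4 + sqrt(-4))))/F = ((-223 + F)/(F + 1/(4 + 2*I)))/F = ((-223 + F)/(F + (4 - 2*I)/20))/F = (-223 + F)/(F*(F + (4 - 2*I)/20)))
I + L(-21) = 26679 + 10*(-223 - 21)/(-21*(2 - I + 10*(-21))) = 26679 + 10*(-1/21)*(-244)/(2 - I - 210) = 26679 + 10*(-1/21)*(-244)/(-208 - I) = 26679 + 10*(-1/21)*((-208 + I)/43265)*(-244) = 26679 + (-101504/181713 + 488*I/181713) = 4847819623/181713 + 488*I/181713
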